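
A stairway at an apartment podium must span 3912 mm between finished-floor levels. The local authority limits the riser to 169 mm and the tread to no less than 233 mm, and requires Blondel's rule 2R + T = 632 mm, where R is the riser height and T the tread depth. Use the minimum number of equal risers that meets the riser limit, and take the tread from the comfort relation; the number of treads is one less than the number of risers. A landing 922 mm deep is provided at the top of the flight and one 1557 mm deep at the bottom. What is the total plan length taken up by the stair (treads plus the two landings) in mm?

9517 mm

At most 169 each: 3912/169 = 23.15, giving 24 risers.
R = 3912 ÷ 24 = 163 mm.
T = 632 − 2·163 = 306 mm, which satisfies the 233 mm minimum.
Treads = 24 − 1 = 23; going = 23 × 306 = 7038 mm.
Enclosure = 7038 + 922 + 1557 = 9517 mm.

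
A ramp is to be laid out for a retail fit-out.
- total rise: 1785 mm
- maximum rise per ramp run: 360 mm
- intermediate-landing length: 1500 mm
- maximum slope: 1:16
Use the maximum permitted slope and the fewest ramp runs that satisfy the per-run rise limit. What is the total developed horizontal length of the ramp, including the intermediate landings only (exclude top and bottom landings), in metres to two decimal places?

34.56 m

⌈1785/360⌉ = 5 ramp runs. That means 4 intermediate landings.
Horizontal run for 1785 mm of rise at 1:16 is 1785 × 16 = 28560 mm.
Intermediate landings: 4 × 1500 = 6000 mm.
Total developed length = 28560 + 6000 = 34560 mm.
= 34.56 m.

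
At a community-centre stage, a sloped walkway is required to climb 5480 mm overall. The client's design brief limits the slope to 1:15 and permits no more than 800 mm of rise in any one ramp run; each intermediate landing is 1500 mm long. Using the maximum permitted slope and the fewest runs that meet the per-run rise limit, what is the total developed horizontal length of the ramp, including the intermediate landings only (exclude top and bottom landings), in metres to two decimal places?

5480 / 800 = 6.850 → round up to 7 ramp runs. That means 6 intermediate landings.
Horizontal run for 5480 mm of rise at 1:15 is 5480 × 15 = 82200 mm.
Intermediate landings: 6 × 1500 = 9000 mm.
Total developed length = 82200 + 9000 = 91200 mm.
= 91.20 m.

91.20 m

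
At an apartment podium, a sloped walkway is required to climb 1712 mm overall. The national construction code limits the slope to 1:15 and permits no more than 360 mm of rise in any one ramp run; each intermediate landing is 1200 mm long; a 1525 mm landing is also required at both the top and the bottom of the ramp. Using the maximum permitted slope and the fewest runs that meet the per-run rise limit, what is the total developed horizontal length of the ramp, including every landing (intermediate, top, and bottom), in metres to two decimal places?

⌈1712/360⌉ = 5 ramp runs. That means 4 intermediate landings.
Ramp run (horizontal) at 1:15: 1712 × 15 = 25680 mm.
Intermediate landings: 4 × 1200 = 4800 mm.
Top and bottom landings: 2 × 1525 = 3050 mm.
Total = 25680 + 4800 + 3050 = 33530 mm.
= 33.53 m.

33.53 m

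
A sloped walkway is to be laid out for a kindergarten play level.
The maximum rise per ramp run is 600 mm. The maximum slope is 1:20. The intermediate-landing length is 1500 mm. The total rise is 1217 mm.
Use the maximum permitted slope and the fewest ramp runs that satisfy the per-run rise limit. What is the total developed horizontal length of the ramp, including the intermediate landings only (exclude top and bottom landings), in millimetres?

1217 / 600 = 2.028 → round up to 3 ramp runs. That means 2 intermediate landings.
Horizontal run for 1217 mm of rise at 1:20 is 1217 × 20 = 24340 mm.
2 intermediate landings contribute 2 × 1500 = 3000 mm.
Developed length = 24340 + 3000 = 27340 mm.

27340 mm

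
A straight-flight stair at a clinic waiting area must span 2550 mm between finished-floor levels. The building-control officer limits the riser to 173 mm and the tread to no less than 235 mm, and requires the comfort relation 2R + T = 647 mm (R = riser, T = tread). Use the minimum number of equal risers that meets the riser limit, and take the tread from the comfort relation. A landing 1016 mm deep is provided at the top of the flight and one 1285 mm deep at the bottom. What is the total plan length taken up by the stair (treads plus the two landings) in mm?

6599 mm

At most 173 each: 2550/173 = 14.74, giving 15 risers.
Riser R = 2550 / 15 = 170 mm, within the 173 mm limit.
T = 647 − 2·170 = 307 mm, which satisfies the 235 mm minimum.
Treads = 15 − 1 = 14; going = 14 × 307 = 4298 mm.
Add landings: 4298 + 1016 + 1285 = 6599 mm.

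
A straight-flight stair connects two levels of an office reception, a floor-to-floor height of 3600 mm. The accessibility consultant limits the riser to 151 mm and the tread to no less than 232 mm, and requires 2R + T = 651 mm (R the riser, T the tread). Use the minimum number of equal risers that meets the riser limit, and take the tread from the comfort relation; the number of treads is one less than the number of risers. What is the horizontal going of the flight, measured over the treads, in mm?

⌈3600/151⌉ = 24 risers.
R = 3600 ÷ 24 = 150 mm.
From 2R + T = 651: T = 651 − 300 = 351 mm.
24 risers give 23 treads; going = 23 × 351 = 8073 mm.

8073 mm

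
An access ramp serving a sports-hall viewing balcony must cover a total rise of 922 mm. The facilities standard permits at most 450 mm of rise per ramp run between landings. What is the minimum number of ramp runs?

922 / 450 = 2.049 → round up to 3 ramp runs.

3 runs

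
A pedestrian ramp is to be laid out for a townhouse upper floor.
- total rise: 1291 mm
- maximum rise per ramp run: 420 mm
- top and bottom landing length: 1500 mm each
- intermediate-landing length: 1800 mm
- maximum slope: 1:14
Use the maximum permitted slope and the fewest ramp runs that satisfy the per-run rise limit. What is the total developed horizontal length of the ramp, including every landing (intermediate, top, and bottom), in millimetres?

26474 mm

⌈1291/420⌉ = 4 ramp runs. That means 3 intermediate landings.
Horizontal run for 1291 mm of rise at 1:14 is 1291 × 14 = 18074 mm.
3 intermediate landings contribute 3 × 1800 = 5400 mm.
Top and bottom landings: 2 × 1500 = 3000 mm.
Total = 18074 + 5400 + 3000 = 26474 mm.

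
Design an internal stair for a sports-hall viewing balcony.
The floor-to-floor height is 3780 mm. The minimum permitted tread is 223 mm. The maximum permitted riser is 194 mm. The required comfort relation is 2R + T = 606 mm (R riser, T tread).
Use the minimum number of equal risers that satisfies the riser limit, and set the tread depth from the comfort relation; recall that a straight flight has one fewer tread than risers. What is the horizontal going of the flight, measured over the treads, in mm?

At most 194 each: 3780/194 = 19.48, giving 20 risers.
Each riser is 3780/20 = 189 mm (≤ 194 mm).
T = 606 − 2·189 = 228 mm, which satisfies the 223 mm minimum.
20 risers give 19 treads; going = 19 × 228 = 4332 mm.

4332 mm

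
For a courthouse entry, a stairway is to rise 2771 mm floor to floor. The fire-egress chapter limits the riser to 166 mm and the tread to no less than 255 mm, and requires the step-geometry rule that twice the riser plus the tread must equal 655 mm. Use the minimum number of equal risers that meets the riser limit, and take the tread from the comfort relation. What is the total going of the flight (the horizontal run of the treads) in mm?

2771 / 166 = 16.693 → round up to 17 risers.
Riser R = 2771 / 17 = 163 mm, within the 166 mm limit.
T = 655 − 2·163 = 329 mm, which satisfies the 255 mm minimum.
Treads = 17 − 1 = 16; going = 16 × 329 = 5264 mm.

5264 mm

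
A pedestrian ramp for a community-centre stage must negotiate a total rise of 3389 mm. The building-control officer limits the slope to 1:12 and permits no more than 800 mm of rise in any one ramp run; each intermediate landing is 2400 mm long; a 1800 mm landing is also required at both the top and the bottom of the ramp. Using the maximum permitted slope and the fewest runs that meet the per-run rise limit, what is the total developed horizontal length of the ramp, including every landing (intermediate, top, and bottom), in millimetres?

3389 / 800 = 4.24, so 5 ramp runs are needed. That means 4 intermediate landings.
Horizontal run for 3389 mm of rise at 1:12 is 3389 × 12 = 40668 mm.
Intermediate landings: 4 × 2400 = 9600 mm.
Top and bottom landings: 2 × 1800 = 3600 mm.
Total = 40668 + 9600 + 3600 = 53868 mm.

53868 mm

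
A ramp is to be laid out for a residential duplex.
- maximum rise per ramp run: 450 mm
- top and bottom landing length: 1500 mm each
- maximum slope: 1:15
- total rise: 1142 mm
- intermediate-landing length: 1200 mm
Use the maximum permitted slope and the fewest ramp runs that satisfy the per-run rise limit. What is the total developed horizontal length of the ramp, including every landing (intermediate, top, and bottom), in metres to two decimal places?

22.53 m

1142 / 450 = 2.54, so 3 ramp runs are needed. That means 2 intermediate landings.
Horizontal run for 1142 mm of rise at 1:15 is 1142 × 15 = 17130 mm.
Intermediate landings: 2 × 1200 = 2400 mm.
Top and bottom landings: 2 × 1500 = 3000 mm.
Total = 17130 + 2400 + 3000 = 22530 mm.
= 22.53 m.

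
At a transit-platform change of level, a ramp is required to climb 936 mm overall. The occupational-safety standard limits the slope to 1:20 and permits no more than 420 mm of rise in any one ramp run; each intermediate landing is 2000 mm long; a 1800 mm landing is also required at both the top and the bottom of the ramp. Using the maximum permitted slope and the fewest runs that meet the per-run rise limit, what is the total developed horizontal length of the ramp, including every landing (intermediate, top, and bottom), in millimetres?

At most 420 each: 936/420 = 2.23, giving 3 ramp runs. That means 2 intermediate landings.
Ramp run (horizontal) at 1:20: 936 × 20 = 18720 mm.
2 intermediate landings contribute 2 × 2000 = 4000 mm.
Top and bottom landings: 2 × 1800 = 3600 mm.
Total = 18720 + 4000 + 3600 = 26320 mm.

26320 mm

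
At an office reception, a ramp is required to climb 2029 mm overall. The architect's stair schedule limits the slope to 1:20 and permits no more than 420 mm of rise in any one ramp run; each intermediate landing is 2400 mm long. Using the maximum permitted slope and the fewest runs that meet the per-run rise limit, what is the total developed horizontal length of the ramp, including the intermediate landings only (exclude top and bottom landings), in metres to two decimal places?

50.18 m

2029 / 420 = 4.831 → round up to 5 ramp runs. That means 4 intermediate landings.
Horizontal run for 2029 mm of rise at 1:20 is 2029 × 20 = 40580 mm.
4 intermediate landings contribute 4 × 2400 = 9600 mm.
Developed length = 40580 + 9600 = 50180 mm.
= 50.18 m.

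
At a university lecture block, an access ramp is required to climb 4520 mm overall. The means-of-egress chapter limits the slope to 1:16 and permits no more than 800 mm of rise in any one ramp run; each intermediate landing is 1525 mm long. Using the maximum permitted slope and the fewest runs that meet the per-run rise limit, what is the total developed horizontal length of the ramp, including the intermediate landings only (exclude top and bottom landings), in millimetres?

79945 mm

⌈4520/800⌉ = 6 ramp runs. That means 5 intermediate landings.
Ramp run (horizontal) at 1:16: 4520 × 16 = 72320 mm.
Intermediate landings: 5 × 1525 = 7625 mm.
Total developed length = 72320 + 7625 = 79945 mm.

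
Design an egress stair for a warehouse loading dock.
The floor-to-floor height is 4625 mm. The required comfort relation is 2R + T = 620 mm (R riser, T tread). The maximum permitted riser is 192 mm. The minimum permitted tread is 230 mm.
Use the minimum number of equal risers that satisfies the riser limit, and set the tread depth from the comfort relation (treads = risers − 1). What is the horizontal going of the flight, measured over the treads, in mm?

4625 / 192 = 24.089 → round up to 25 risers.
Riser R = 4625 / 25 = 185 mm, within the 192 mm limit.
From 2R + T = 620: T = 620 − 370 = 250 mm.
Going = (25 − 1) × 250 = 6000 mm.

6000 mm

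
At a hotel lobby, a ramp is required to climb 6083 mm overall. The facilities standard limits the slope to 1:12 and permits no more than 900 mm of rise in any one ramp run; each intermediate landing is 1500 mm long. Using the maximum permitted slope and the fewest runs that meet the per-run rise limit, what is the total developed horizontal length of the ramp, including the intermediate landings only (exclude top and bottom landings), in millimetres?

81996 mm

⌈6083/900⌉ = 7 ramp runs. That means 6 intermediate landings.
Ramp run (horizontal) at 1:12: 6083 × 12 = 72996 mm.
Intermediate landings: 6 × 1500 = 9000 mm.
Developed length = 72996 + 9000 = 81996 mm.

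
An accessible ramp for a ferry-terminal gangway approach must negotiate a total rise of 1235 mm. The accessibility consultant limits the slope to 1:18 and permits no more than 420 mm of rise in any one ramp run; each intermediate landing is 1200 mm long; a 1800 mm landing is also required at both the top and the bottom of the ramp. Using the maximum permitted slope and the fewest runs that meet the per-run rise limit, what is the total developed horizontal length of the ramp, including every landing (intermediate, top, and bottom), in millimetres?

1235 / 420 = 2.94, so 3 ramp runs are needed. That means 2 intermediate landings.
Ramp run (horizontal) at 1:18: 1235 × 18 = 22230 mm.
2 intermediate landings contribute 2 × 1200 = 2400 mm.
Top and bottom landings: 2 × 1800 = 3600 mm.
Total = 22230 + 2400 + 3600 = 28230 mm.

28230 mm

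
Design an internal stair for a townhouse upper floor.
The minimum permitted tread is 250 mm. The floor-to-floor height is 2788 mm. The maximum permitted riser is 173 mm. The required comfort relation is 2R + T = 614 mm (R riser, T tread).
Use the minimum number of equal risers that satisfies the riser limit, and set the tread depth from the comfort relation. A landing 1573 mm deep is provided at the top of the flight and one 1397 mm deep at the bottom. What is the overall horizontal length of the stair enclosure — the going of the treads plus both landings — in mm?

7546 mm

2788 / 173 = 16.12, so 17 risers are needed.
Each riser is 2788/17 = 164 mm (≤ 173 mm).
T = 614 − 2·164 = 286 mm, which satisfies the 250 mm minimum.
Treads = 17 − 1 = 16; going = 16 × 286 = 4576 mm.
Enclosure = 4576 + 1573 + 1397 = 7546 mm.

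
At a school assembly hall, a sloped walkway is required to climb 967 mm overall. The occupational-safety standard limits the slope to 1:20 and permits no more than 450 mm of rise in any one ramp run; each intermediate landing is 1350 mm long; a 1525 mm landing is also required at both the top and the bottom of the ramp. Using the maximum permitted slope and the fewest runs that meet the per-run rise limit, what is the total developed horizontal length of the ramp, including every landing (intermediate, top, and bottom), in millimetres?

25090 mm

⌈967/450⌉ = 3 ramp runs. That means 2 intermediate landings.
Horizontal run for 967 mm of rise at 1:20 is 967 × 20 = 19340 mm.
Intermediate landings: 2 × 1350 = 2700 mm.
Top and bottom landings: 2 × 1525 = 3050 mm.
Total = 19340 + 2700 + 3050 = 25090 mm.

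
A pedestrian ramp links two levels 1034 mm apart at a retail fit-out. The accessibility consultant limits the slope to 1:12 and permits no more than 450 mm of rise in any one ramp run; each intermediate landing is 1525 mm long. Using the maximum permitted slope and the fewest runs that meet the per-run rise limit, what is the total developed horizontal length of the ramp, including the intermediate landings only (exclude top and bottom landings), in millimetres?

1034 / 450 = 2.298 → round up to 3 ramp runs. That means 2 intermediate landings.
Ramp run (horizontal) at 1:12: 1034 × 12 = 12408 mm.
2 intermediate landings contribute 2 × 1525 = 3050 mm.
Total developed length = 12408 + 3050 = 15458 mm.

15458 mm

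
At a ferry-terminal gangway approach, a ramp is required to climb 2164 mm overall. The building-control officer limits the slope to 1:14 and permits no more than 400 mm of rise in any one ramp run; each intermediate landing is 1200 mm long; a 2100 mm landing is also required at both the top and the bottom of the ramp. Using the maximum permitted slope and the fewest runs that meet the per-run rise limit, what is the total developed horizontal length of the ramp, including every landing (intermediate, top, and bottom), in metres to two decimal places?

2164 / 400 = 5.41, so 6 ramp runs are needed. That means 5 intermediate landings.
Ramp run (horizontal) at 1:14: 2164 × 14 = 30296 mm.
Intermediate landings: 5 × 1200 = 6000 mm.
Top and bottom landings: 2 × 2100 = 4200 mm.
Total = 30296 + 6000 + 4200 = 40496 mm.
= 40.50 m.

40.50 m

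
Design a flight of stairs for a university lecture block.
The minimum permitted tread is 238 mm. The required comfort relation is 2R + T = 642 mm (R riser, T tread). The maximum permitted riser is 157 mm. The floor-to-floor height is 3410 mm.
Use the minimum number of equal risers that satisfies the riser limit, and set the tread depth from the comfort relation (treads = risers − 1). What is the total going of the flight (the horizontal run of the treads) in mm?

At most 157 each: 3410/157 = 21.72, giving 22 risers.
R = 3410 ÷ 22 = 155 mm.
Tread T = 642 − 2 × 155 = 332 mm (≥ 238 mm).
22 risers give 21 treads; going = 21 × 332 = 6972 mm.

6972 mm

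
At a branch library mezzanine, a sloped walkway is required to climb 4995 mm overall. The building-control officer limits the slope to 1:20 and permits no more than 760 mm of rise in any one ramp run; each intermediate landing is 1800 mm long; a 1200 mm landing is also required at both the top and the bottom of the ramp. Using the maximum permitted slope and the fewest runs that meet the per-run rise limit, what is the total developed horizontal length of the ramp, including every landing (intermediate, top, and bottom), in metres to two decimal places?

4995 / 760 = 6.572 → round up to 7 ramp runs. That means 6 intermediate landings.
Ramp run (horizontal) at 1:20: 4995 × 20 = 99900 mm.
6 intermediate landings contribute 6 × 1800 = 10800 mm.
Top and bottom landings: 2 × 1200 = 2400 mm.
Total = 99900 + 10800 + 2400 = 113100 mm.
= 113.10 m.

113.10 m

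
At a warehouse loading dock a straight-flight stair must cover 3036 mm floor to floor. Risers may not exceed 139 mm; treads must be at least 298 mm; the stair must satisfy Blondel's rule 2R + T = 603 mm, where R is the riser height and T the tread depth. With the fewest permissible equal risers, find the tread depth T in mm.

At most 139 each: 3036/139 = 21.84, giving 22 risers.
Each riser is 3036/22 = 138 mm (≤ 139 mm).
Tread T = 603 − 2 × 138 = 327 mm (≥ 298 mm).

327 mm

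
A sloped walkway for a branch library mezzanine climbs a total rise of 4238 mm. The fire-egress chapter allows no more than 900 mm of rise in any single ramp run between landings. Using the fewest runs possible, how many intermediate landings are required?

At most 900 each: 4238/900 = 4.71, giving 5 ramp runs.
5 runs are separated by 4 intermediate landings.

4 intermediate landings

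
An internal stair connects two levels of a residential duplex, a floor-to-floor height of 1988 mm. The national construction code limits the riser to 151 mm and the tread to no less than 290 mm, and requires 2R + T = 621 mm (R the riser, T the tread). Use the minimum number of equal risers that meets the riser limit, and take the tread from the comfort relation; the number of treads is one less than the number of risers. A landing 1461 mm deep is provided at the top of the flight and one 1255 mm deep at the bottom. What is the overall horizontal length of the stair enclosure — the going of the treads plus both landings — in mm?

At most 151 each: 1988/151 = 13.17, giving 14 risers.
Riser R = 1988 / 14 = 142 mm, within the 151 mm limit.
T = 621 − 2·142 = 337 mm, which satisfies the 290 mm minimum.
Treads = 14 − 1 = 13; going = 13 × 337 = 4381 mm.
Add landings: 4381 + 1461 + 1255 = 7097 mm.

7097 mm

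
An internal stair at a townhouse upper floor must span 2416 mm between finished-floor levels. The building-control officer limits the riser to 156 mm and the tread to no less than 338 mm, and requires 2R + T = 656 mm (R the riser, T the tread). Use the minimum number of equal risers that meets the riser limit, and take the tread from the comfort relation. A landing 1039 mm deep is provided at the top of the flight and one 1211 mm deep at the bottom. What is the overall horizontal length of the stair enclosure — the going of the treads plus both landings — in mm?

At most 156 each: 2416/156 = 15.49, giving 16 risers.
R = 2416 ÷ 16 = 151 mm.
T = 656 − 2·151 = 354 mm, which satisfies the 338 mm minimum.
Treads = 16 − 1 = 15; going = 15 × 354 = 5310 mm.
Enclosure = 5310 + 1039 + 1211 = 7560 mm.

7560 mm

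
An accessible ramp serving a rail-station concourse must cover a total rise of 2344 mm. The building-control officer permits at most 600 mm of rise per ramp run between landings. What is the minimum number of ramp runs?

⌈2344/600⌉ = 4 ramp runs.

4 runs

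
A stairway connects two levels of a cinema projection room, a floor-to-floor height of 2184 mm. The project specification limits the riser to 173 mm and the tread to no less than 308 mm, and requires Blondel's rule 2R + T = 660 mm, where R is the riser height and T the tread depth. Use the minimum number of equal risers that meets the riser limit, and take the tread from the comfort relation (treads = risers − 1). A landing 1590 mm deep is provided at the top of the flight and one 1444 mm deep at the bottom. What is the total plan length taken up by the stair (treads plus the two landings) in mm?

6922 mm

2184 / 173 = 12.624 → round up to 13 risers.
Riser R = 2184 / 13 = 168 mm, within the 173 mm limit.
Tread T = 660 − 2 × 168 = 324 mm (≥ 308 mm).
Going = (13 − 1) × 324 = 3888 mm.
Enclosure = 3888 + 1590 + 1444 = 6922 mm.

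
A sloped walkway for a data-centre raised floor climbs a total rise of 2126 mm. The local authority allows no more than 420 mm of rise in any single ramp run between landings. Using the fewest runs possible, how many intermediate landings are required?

2126 / 420 = 5.062 → round up to 6 ramp runs.
6 runs are separated by 5 intermediate landings.

5 intermediate landings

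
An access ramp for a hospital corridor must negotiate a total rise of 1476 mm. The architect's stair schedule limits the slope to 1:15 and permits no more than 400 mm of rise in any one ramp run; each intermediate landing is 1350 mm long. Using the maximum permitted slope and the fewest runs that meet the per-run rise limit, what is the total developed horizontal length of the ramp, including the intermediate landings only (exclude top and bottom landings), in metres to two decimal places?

26.19 m

⌈1476/400⌉ = 4 ramp runs. That means 3 intermediate landings.
Horizontal run for 1476 mm of rise at 1:15 is 1476 × 15 = 22140 mm.
3 intermediate landings contribute 3 × 1350 = 4050 mm.
Developed length = 22140 + 4050 = 26190 mm.
= 26.19 m.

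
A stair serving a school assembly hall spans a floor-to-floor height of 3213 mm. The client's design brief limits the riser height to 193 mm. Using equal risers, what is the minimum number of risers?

17 risers

⌈3213/193⌉ = 17 risers.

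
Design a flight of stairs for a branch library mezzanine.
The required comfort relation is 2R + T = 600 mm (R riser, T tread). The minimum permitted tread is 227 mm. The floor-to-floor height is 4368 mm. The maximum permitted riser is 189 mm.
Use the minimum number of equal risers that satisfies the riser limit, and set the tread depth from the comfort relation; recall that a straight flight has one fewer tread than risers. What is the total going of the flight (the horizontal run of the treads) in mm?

4368 / 189 = 23.11, so 24 risers are needed.
R = 4368 ÷ 24 = 182 mm.
From 2R + T = 600: T = 600 − 364 = 236 mm.
Going = (24 − 1) × 236 = 5428 mm.

5428 mm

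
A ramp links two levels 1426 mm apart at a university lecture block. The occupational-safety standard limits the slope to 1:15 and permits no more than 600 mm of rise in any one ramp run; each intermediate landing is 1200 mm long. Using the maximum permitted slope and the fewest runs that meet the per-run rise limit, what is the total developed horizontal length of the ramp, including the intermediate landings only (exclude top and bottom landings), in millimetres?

23790 mm

At most 600 each: 1426/600 = 2.38, giving 3 ramp runs. That means 2 intermediate landings.
Horizontal run for 1426 mm of rise at 1:15 is 1426 × 15 = 21390 mm.
Intermediate landings: 2 × 1200 = 2400 mm.
Total developed length = 21390 + 2400 = 23790 mm.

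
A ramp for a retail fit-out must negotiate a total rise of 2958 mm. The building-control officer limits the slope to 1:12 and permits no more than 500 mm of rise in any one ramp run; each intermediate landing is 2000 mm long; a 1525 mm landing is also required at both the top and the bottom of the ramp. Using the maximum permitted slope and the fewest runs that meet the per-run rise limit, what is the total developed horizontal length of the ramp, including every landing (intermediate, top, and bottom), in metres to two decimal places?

2958 / 500 = 5.92, so 6 ramp runs are needed. That means 5 intermediate landings.
Ramp run (horizontal) at 1:12: 2958 × 12 = 35496 mm.
Intermediate landings: 5 × 2000 = 10000 mm.
Top and bottom landings: 2 × 1525 = 3050 mm.
Total = 35496 + 10000 + 3050 = 48546 mm.
= 48.55 m.

48.55 m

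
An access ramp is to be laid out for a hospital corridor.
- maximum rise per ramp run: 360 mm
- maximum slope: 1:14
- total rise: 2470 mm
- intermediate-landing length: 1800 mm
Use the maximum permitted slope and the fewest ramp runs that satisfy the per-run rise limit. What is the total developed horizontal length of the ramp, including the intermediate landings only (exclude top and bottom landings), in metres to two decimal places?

45.38 m

2470 / 360 = 6.86, so 7 ramp runs are needed. That means 6 intermediate landings.
Ramp run (horizontal) at 1:14: 2470 × 14 = 34580 mm.
6 intermediate landings contribute 6 × 1800 = 10800 mm.
Total developed length = 34580 + 10800 = 45380 mm.
= 45.38 m.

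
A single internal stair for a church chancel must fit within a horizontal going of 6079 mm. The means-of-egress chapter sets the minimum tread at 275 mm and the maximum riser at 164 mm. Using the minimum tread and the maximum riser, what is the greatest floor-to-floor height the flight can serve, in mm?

6079 / 275 = 22.11, so 22 treads fit.
Risers = treads + 1 = 23.
Maximum height = 23 × 164 = 3772 mm.

3772 mm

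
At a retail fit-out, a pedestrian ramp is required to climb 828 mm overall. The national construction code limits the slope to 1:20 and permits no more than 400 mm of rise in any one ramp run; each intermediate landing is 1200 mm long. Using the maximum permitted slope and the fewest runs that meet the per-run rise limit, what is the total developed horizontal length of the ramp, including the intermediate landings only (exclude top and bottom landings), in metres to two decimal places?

828 / 400 = 2.07, so 3 ramp runs are needed. That means 2 intermediate landings.
Horizontal run for 828 mm of rise at 1:20 is 828 × 20 = 16560 mm.
Intermediate landings: 2 × 1200 = 2400 mm.
Total developed length = 16560 + 2400 = 18960 mm.
= 18.96 m.

18.96 m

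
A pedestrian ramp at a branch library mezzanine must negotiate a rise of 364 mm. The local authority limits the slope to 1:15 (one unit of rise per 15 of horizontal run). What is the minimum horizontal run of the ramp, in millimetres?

5460 mm

At 1:15 the run is 15 × 364 = 5460 mm.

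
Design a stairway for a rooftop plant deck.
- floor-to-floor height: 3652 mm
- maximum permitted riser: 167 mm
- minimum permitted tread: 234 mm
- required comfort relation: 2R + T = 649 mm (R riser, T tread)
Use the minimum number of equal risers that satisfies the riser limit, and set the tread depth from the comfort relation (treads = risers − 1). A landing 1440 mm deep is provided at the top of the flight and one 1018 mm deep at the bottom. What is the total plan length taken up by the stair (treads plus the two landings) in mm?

3652 / 167 = 21.87, so 22 risers are needed.
Each riser is 3652/22 = 166 mm (≤ 167 mm).
From 2R + T = 649: T = 649 − 332 = 317 mm.
Going = (22 − 1) × 317 = 6657 mm.
Enclosure = 6657 + 1440 + 1018 = 9115 mm.

9115 mm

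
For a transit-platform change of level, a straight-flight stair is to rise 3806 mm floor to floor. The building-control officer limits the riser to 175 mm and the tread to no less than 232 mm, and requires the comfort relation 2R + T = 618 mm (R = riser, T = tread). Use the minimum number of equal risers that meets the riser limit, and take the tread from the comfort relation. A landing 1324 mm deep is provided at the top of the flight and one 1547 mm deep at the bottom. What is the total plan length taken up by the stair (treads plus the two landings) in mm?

At most 175 each: 3806/175 = 21.75, giving 22 risers.
R = 3806 ÷ 22 = 173 mm.
T = 618 − 2·173 = 272 mm, which satisfies the 232 mm minimum.
22 risers give 21 treads; going = 21 × 272 = 5712 mm.
Enclosure = 5712 + 1324 + 1547 = 8583 mm.

8583 mm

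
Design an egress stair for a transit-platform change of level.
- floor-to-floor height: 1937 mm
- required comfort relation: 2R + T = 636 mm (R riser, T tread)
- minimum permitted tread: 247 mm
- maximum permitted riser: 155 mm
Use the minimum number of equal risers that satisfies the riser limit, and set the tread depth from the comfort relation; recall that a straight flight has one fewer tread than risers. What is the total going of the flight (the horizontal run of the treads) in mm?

At most 155 each: 1937/155 = 12.50, giving 13 risers.
R = 1937 ÷ 13 = 149 mm.
Tread T = 636 − 2 × 149 = 338 mm (≥ 247 mm).
Going = (13 − 1) × 338 = 4056 mm.

4056 mm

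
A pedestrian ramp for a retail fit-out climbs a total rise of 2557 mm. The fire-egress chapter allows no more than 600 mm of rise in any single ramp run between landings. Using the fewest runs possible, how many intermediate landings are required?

4 intermediate landings

⌈2557/600⌉ = 5 ramp runs.
5 runs are separated by 4 intermediate landings.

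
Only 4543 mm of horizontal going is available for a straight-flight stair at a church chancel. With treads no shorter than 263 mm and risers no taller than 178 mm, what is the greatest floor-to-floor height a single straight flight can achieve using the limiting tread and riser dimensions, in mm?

Treads that fit: ⌊4543 / 263⌋ = 17.
Risers = treads + 1 = 18.
Maximum height = 18 × 178 = 3204 mm.

3204 mm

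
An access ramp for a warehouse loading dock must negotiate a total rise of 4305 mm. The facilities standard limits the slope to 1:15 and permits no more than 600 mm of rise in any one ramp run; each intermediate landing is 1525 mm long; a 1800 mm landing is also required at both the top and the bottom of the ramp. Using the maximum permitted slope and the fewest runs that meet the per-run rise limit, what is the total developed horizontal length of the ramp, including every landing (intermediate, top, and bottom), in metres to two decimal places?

78.85 m

4305 / 600 = 7.17, so 8 ramp runs are needed. That means 7 intermediate landings.
Horizontal run for 4305 mm of rise at 1:15 is 4305 × 15 = 64575 mm.
7 intermediate landings contribute 7 × 1525 = 10675 mm.
Top and bottom landings: 2 × 1800 = 3600 mm.
Total = 64575 + 10675 + 3600 = 78850 mm.
= 78.85 m.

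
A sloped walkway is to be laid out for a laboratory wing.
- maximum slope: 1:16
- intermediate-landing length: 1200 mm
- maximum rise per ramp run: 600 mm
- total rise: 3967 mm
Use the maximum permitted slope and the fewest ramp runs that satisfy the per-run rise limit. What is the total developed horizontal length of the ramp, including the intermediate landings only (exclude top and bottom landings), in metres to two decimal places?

3967 / 600 = 6.612 → round up to 7 ramp runs. That means 6 intermediate landings.
Horizontal run for 3967 mm of rise at 1:16 is 3967 × 16 = 63472 mm.
6 intermediate landings contribute 6 × 1200 = 7200 mm.
Total developed length = 63472 + 7200 = 70672 mm.
= 70.67 m.

70.67 m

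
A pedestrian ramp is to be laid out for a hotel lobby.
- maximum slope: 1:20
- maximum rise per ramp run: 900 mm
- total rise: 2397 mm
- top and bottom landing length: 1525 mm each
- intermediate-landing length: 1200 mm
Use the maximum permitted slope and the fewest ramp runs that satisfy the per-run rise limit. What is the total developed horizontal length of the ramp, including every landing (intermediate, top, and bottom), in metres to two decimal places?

At most 900 each: 2397/900 = 2.66, giving 3 ramp runs. That means 2 intermediate landings.
Horizontal run for 2397 mm of rise at 1:20 is 2397 × 20 = 47940 mm.
2 intermediate landings contribute 2 × 1200 = 2400 mm.
Top and bottom landings: 2 × 1525 = 3050 mm.
Total = 47940 + 2400 + 3050 = 53390 mm.
= 53.39 m.

53.39 m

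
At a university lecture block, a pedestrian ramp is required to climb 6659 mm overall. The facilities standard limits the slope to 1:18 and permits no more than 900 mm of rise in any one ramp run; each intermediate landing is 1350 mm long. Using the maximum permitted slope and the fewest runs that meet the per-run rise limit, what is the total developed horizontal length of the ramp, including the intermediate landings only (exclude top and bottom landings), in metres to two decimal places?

6659 / 900 = 7.399 → round up to 8 ramp runs. That means 7 intermediate landings.
Ramp run (horizontal) at 1:18: 6659 × 18 = 119862 mm.
Intermediate landings: 7 × 1350 = 9450 mm.
Total developed length = 119862 + 9450 = 129312 mm.
= 129.31 m.

129.31 m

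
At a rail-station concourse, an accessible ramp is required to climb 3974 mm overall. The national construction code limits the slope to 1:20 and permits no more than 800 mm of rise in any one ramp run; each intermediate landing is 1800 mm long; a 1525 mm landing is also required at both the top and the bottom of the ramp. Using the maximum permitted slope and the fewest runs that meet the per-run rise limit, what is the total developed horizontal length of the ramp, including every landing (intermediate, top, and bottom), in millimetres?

3974 / 800 = 4.968 → round up to 5 ramp runs. That means 4 intermediate landings.
Ramp run (horizontal) at 1:20: 3974 × 20 = 79480 mm.
Intermediate landings: 4 × 1800 = 7200 mm.
Top and bottom landings: 2 × 1525 = 3050 mm.
Total = 79480 + 7200 + 3050 = 89730 mm.

89730 mm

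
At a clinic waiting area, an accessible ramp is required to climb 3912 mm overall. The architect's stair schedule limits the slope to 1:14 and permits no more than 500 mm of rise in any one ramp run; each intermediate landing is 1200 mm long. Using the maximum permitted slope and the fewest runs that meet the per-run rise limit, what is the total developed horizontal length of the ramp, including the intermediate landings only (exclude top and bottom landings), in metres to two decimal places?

63.17 m

At most 500 each: 3912/500 = 7.82, giving 8 ramp runs. That means 7 intermediate landings.
Ramp run (horizontal) at 1:14: 3912 × 14 = 54768 mm.
7 intermediate landings contribute 7 × 1200 = 8400 mm.
Total developed length = 54768 + 8400 = 63168 mm.
= 63.17 m.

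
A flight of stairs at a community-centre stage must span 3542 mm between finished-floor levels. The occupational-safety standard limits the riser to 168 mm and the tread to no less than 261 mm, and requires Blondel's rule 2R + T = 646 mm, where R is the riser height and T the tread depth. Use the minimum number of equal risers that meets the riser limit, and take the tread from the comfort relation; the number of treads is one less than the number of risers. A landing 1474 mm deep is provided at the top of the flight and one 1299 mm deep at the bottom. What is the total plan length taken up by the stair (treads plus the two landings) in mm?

3542 / 168 = 21.083 → round up to 22 risers.
Each riser is 3542/22 = 161 mm (≤ 168 mm).
T = 646 − 2·161 = 324 mm, which satisfies the 261 mm minimum.
22 risers give 21 treads; going = 21 × 324 = 6804 mm.
Enclosure = 6804 + 1474 + 1299 = 9577 mm.

9577 mm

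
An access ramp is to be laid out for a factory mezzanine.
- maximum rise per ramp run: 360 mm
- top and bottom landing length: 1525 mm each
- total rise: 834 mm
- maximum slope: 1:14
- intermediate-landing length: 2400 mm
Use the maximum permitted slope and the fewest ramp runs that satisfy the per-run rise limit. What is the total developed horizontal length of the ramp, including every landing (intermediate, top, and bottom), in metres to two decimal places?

At most 360 each: 834/360 = 2.32, giving 3 ramp runs. That means 2 intermediate landings.
Ramp run (horizontal) at 1:14: 834 × 14 = 11676 mm.
2 intermediate landings contribute 2 × 2400 = 4800 mm.
Top and bottom landings: 2 × 1525 = 3050 mm.
Total = 11676 + 4800 + 3050 = 19526 mm.
= 19.53 m.

19.53 m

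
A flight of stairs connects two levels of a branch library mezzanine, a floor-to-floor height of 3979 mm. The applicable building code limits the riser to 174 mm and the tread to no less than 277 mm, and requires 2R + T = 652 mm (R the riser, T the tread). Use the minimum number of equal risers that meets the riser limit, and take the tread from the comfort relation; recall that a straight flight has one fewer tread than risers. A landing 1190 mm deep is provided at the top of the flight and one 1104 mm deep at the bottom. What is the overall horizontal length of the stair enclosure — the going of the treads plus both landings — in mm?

9026 mm

At most 174 each: 3979/174 = 22.87, giving 23 risers.
Riser R = 3979 / 23 = 173 mm, within the 174 mm limit.
Tread T = 652 − 2 × 173 = 306 mm (≥ 277 mm).
Going = (23 − 1) × 306 = 6732 mm.
Enclosure = 6732 + 1190 + 1104 = 9026 mm.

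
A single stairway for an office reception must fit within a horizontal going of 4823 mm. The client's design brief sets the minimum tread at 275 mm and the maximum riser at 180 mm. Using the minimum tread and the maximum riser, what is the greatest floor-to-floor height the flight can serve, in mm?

3240 mm

4823 / 275 = 17.54, so 17 treads fit.
Risers = treads + 1 = 18.
Maximum height = 18 × 180 = 3240 mm.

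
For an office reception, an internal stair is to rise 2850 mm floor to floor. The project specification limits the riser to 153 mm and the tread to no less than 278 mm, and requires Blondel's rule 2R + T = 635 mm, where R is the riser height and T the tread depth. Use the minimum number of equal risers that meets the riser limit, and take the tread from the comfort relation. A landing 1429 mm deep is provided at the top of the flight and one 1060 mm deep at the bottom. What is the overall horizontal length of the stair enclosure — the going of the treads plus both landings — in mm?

8519 mm

At most 153 each: 2850/153 = 18.63, giving 19 risers.
Riser R = 2850 / 19 = 150 mm, within the 153 mm limit.
From 2R + T = 635: T = 635 − 300 = 335 mm.
Going = (19 − 1) × 335 = 6030 mm.
Add landings: 6030 + 1429 + 1060 = 8519 mm.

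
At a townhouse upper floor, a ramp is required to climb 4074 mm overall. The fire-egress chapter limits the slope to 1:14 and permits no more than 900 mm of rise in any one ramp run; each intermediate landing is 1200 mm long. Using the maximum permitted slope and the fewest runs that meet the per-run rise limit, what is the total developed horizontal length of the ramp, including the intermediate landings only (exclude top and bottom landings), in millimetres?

At most 900 each: 4074/900 = 4.53, giving 5 ramp runs. That means 4 intermediate landings.
Horizontal run for 4074 mm of rise at 1:14 is 4074 × 14 = 57036 mm.
Intermediate landings: 4 × 1200 = 4800 mm.
Developed length = 57036 + 4800 = 61836 mm.

61836 mm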